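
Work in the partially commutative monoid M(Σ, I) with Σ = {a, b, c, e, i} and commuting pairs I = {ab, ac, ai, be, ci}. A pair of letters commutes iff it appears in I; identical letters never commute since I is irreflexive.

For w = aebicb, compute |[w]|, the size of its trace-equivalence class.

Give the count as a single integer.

#0=a has no predecessor
#1=e depends on [0:a]
#2=b has no predecessor
#3=i depends on [1:e, 2:b]
#4=c depends on [1:e, 2:b]
#5=b depends on [3:i, 4:c]
sources: [0:a, 2:b]
N(rest) = Σ N(rest − s) over sources s of rest; N(one piece) = 1:
  size 1 → [5]=1
  size 2 → [3,5]=1  [4,5]=1
  size 3 → [3,4,5]=2
  size 4 → [1,3,4,5]=2  [2,3,4,5]=2
  first=0(a) contributes 4
  first=2(b) contributes 2
|[w]| = 6

6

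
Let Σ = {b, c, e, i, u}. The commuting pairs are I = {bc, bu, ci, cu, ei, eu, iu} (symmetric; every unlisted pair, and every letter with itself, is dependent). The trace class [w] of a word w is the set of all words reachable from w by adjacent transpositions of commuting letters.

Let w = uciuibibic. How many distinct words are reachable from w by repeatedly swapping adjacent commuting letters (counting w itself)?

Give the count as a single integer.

1260

0(u) covers ∅
1(c) covers ∅
2(i) covers ∅
3(u) covers 0:u
4(i) covers 2:i
5(b) covers 4:i
6(i) covers 5:b
7(b) covers 6:i
8(i) covers 7:b
9(c) covers 1:c
floor of heap: 0:u, 1:c, 2:i
completions by unplaced set U, small U first (add the entries for U minus each lowest piece of U):
  |U|=1: {3}:1  {8}:1  {9}:1
  |U|=2: {0,3}:1  {1,9}:1  {3,8}:2  {3,9}:2  {7,8}:1  {8,9}:2
  |U|=3: {0,3,8}:3  {0,3,9}:3  {1,3,9}:3  {1,8,9}:3  {3,7,8}:3  {3,8,9}:6  {6,7,8}:1  {7,8,9}:3
  |U|=4: {0,1,3,9}:6  {0,3,7,8}:6  {0,3,8,9}:12  {1,3,8,9}:12  {1,7,8,9}:6  {3,6,7,8}:4  {3,7,8,9}:12  {5,6,7,8}:1  {6,7,8,9}:4
  |U|=5: {0,1,3,8,9}:30  {0,3,6,7,8}:10  {0,3,7,8,9}:30  {1,3,7,8,9}:30  {1,6,7,8,9}:10  {3,5,6,7,8}:5  {3,6,7,8,9}:20  {4,5,6,7,8}:1  {5,6,7,8,9}:5
  |U|=6: {0,1,3,7,8,9}:90  {0,3,5,6,7,8}:15  {0,3,6,7,8,9}:60  {1,3,6,7,8,9}:60  {1,5,6,7,8,9}:15  {2,4,5,6,7,8}:1  {3,4,5,6,7,8}:6  {3,5,6,7,8,9}:30  {4,5,6,7,8,9}:6
  |U|=7: {0,1,3,6,7,8,9}:210  {0,3,4,5,6,7,8}:21  {0,3,5,6,7,8,9}:105  {1,3,5,6,7,8,9}:105  {1,4,5,6,7,8,9}:21  {2,3,4,5,6,7,8}:7  {2,4,5,6,7,8,9}:7  {3,4,5,6,7,8,9}:42
  |U|=8: {0,1,3,5,6,7,8,9}:420  {0,2,3,4,5,6,7,8}:28  {0,3,4,5,6,7,8,9}:168  {1,2,4,5,6,7,8,9}:28  {1,3,4,5,6,7,8,9}:168  {2,3,4,5,6,7,8,9}:56
  start at 0(u): 252
  start at 1(c): 252
  start at 2(i): 756
sum over floor = 1260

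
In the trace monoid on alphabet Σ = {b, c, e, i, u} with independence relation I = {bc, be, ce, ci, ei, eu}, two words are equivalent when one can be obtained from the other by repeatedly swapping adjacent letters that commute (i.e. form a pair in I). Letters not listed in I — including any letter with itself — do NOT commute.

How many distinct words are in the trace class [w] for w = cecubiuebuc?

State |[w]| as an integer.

55

piece 0:c — minimal
piece 1:e — minimal
piece 2:c rests on {0:c}
piece 3:u rests on {2:c}
piece 4:b rests on {3:u}
piece 5:i rests on {4:b}
piece 6:u rests on {5:i}
piece 7:e rests on {1:e}
piece 8:b rests on {6:u}
piece 9:u rests on {8:b}
piece 10:c rests on {9:u}
minimal pieces: {0:c, 1:e}
ways to finish when only these pieces remain (= sum over removing one remaining piece with nothing left below it):
  1 left: {7}→1  {10}→1
  2 left: {1,7}→1  {7,10}→2  {9,10}→1
  3 left: {1,7,10}→3  {7,9,10}→3  {8,9,10}→1
  4 left: {1,7,9,10}→6  {6,8,9,10}→1  {7,8,9,10}→4
  5 left: {1,7,8,9,10}→10  {5,6,8,9,10}→1  {6,7,8,9,10}→5
  6 left: {1,6,7,8,9,10}→15  {4,5,6,8,9,10}→1  {5,6,7,8,9,10}→6
  7 left: {1,5,6,7,8,9,10}→21  {3,4,5,6,8,9,10}→1  {4,5,6,7,8,9,10}→7
  8 left: {1,4,5,6,7,8,9,10}→28  {2,3,4,5,6,8,9,10}→1  {3,4,5,6,7,8,9,10}→8
  9 left: {0,2,3,4,5,6,8,9,10}→1  {1,3,4,5,6,7,8,9,10}→36  {2,3,4,5,6,7,8,9,10}→9
  placing 0:c first → 45 extensions
  placing 1:e first → 10 extensions
total linear extensions = 55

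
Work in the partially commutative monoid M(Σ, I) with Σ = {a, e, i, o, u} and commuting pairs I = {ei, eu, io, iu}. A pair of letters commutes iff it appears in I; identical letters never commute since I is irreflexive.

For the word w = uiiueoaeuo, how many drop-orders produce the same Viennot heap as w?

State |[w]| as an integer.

90

#0=u has no predecessor
#1=i has no predecessor
#2=i depends on [1:i]
#3=u depends on [0:u]
#4=e has no predecessor
#5=o depends on [3:u, 4:e]
#6=a depends on [2:i, 5:o]
#7=e depends on [6:a]
#8=u depends on [6:a]
#9=o depends on [7:e, 8:u]
sources: [0:u, 1:i, 4:e]
N(rest) = Σ N(rest − s) over sources s of rest; N(one piece) = 1:
  size 1 → [9]=1
  size 2 → [7,9]=1  [8,9]=1
  size 3 → [7,8,9]=2
  size 4 → [6,7,8,9]=2
  size 5 → [2,6,7,8,9]=2  [5,6,7,8,9]=2
  size 6 → [1,2,6,7,8,9]=2  [2,5,6,7,8,9]=4  [3,5,6,7,8,9]=2  [4,5,6,7,8,9]=2
  size 7 → [0,3,5,6,7,8,9]=2  [1,2,5,6,7,8,9]=6  [2,3,5,6,7,8,9]=6  [2,4,5,6,7,8,9]=6  [3,4,5,6,7,8,9]=4
  size 8 → [0,2,3,5,6,7,8,9]=8  [0,3,4,5,6,7,8,9]=6  [1,2,3,5,6,7,8,9]=12  [1,2,4,5,6,7,8,9]=12  [2,3,4,5,6,7,8,9]=16
  first=0(u) contributes 40
  first=1(i) contributes 30
  first=4(e) contributes 20
|[w]| = 90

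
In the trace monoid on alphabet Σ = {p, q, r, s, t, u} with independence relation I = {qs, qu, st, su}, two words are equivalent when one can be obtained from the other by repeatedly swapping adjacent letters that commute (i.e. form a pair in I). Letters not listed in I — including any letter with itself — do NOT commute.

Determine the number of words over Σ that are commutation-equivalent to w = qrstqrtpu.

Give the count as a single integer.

3

#0=q has no predecessor
#1=r depends on [0:q]
#2=s depends on [1:r]
#3=t depends on [1:r]
#4=q depends on [3:t]
#5=r depends on [2:s, 4:q]
#6=t depends on [5:r]
#7=p depends on [6:t]
#8=u depends on [7:p]
sources: [0:q]
N(rest) = Σ N(rest − s) over sources s of rest; N(one piece) = 1:
  size 1 → [8]=1
  size 2 → [7,8]=1
  size 3 → [6,7,8]=1
  size 4 → [5,6,7,8]=1
  size 5 → [2,5,6,7,8]=1  [4,5,6,7,8]=1
  size 6 → [2,4,5,6,7,8]=2  [3,4,5,6,7,8]=1
  size 7 → [2,3,4,5,6,7,8]=3
  first=0(q) contributes 3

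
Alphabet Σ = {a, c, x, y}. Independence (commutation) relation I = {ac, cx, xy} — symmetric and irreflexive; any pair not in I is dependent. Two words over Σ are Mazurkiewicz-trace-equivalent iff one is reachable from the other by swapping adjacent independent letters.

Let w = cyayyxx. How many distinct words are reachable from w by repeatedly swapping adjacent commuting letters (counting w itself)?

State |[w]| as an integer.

6

0(c) covers ∅
1(y) covers 0:c
2(a) covers 1:y
3(y) covers 2:a
4(y) covers 3:y
5(x) covers 2:a
6(x) covers 5:x
floor of heap: 0:c
completions by unplaced set U, small U first (add the entries for U minus each lowest piece of U):
  |U|=1: {4}:1  {6}:1
  |U|=2: {3,4}:1  {4,6}:2  {5,6}:1
  |U|=3: {3,4,6}:3  {4,5,6}:3
  |U|=4: {3,4,5,6}:6
  |U|=5: {2,3,4,5,6}:6
  start at 0(c): 6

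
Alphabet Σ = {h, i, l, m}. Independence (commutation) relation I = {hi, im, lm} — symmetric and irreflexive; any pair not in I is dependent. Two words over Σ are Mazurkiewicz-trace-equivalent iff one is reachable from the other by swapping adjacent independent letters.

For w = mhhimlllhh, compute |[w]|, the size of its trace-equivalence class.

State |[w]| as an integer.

piece 0:m — minimal
piece 1:h rests on {0:m}
piece 2:h rests on {1:h}
piece 3:i — minimal
piece 4:m rests on {2:h}
piece 5:l rests on {2:h, 3:i}
piece 6:l rests on {5:l}
piece 7:l rests on {6:l}
piece 8:h rests on {4:m, 7:l}
piece 9:h rests on {8:h}
minimal pieces: {0:m, 3:i}
ways to finish when only these pieces remain (= sum over removing one remaining piece with nothing left below it):
  1 left: {9}→1
  2 left: {8,9}→1
  3 left: {4,8,9}→1  {7,8,9}→1
  4 left: {4,7,8,9}→2  {6,7,8,9}→1
  5 left: {4,6,7,8,9}→3  {5,6,7,8,9}→1
  6 left: {3,5,6,7,8,9}→1  {4,5,6,7,8,9}→4
  7 left: {2,4,5,6,7,8,9}→4  {3,4,5,6,7,8,9}→5
  8 left: {1,2,4,5,6,7,8,9}→4  {2,3,4,5,6,7,8,9}→9
  placing 0:m first → 13 extensions
  placing 3:i first → 4 extensions
total linear extensions = 17

17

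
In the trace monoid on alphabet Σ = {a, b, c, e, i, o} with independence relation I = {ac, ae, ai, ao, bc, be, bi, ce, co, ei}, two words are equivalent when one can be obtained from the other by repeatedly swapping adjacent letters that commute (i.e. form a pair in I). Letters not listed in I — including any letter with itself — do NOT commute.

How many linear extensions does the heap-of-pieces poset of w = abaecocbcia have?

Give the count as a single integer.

0(a) covers ∅
1(b) covers 0:a
2(a) covers 1:b
3(e) covers ∅
4(c) covers ∅
5(o) covers 1:b, 3:e
6(c) covers 4:c
7(b) covers 2:a, 5:o
8(c) covers 6:c
9(i) covers 5:o, 8:c
10(a) covers 7:b
floor of heap: 0:a, 3:e, 4:c
completions by unplaced set U, small U first (add the entries for U minus each lowest piece of U):
  |U|=1: {9}:1  {10}:1
  |U|=2: {7,10}:1  {8,9}:1  {9,10}:2
  |U|=3: {2,7,10}:1  {6,8,9}:1  {7,9,10}:3  {8,9,10}:3
  |U|=4: {2,7,9,10}:4  {4,6,8,9}:1  {5,7,9,10}:3  {6,8,9,10}:4  {7,8,9,10}:6
  |U|=5: {2,5,7,9,10}:7  {2,7,8,9,10}:10  {3,5,7,9,10}:3  {4,6,8,9,10}:5  {5,7,8,9,10}:9  {6,7,8,9,10}:10
  |U|=6: {1,2,5,7,9,10}:7  {2,3,5,7,9,10}:10  {2,5,7,8,9,10}:26  {2,6,7,8,9,10}:20  {3,5,7,8,9,10}:12  {4,6,7,8,9,10}:15  {5,6,7,8,9,10}:19
  |U|=7: {0,1,2,5,7,9,10}:7  {1,2,3,5,7,9,10}:17  {1,2,5,7,8,9,10}:33  {2,3,5,7,8,9,10}:48  {2,4,6,7,8,9,10}:35  {2,5,6,7,8,9,10}:65  {3,5,6,7,8,9,10}:31  {4,5,6,7,8,9,10}:34
  |U|=8: {0,1,2,3,5,7,9,10}:24  {0,1,2,5,7,8,9,10}:40  {1,2,3,5,7,8,9,10}:98  {1,2,5,6,7,8,9,10}:98  {2,3,5,6,7,8,9,10}:144  {2,4,5,6,7,8,9,10}:134  {3,4,5,6,7,8,9,10}:65
  |U|=9: {0,1,2,3,5,7,8,9,10}:162  {0,1,2,5,6,7,8,9,10}:138  {1,2,3,5,6,7,8,9,10}:340  {1,2,4,5,6,7,8,9,10}:232  {2,3,4,5,6,7,8,9,10}:343
  start at 0(a): 915
  start at 3(e): 370
  start at 4(c): 640
sum over floor = 1925

1925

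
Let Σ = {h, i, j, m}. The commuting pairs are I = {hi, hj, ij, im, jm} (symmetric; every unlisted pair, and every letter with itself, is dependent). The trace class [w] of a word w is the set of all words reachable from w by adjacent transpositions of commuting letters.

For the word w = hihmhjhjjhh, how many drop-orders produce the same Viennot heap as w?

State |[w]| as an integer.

drop 0:h onto floor
drop 1:i onto floor
drop 2:h onto {0:h}
drop 3:m onto {2:h}
drop 4:h onto {3:m}
drop 5:j onto floor
drop 6:h onto {4:h}
drop 7:j onto {5:j}
drop 8:j onto {7:j}
drop 9:h onto {6:h}
drop 10:h onto {9:h}
ground layer = {0:h, 1:i, 5:j}
drop-orders for the pieces not yet dropped (sum over which currently-grounded one goes next):
  1 to go: {1} 1  {8} 1  {10} 1
  2 to go: {1,8} 2  {1,10} 2  {7,8} 1  {8,10} 2  {9,10} 1
  3 to go: {1,7,8} 3  {1,8,10} 6  {1,9,10} 3  {5,7,8} 1  {6,9,10} 1  {7,8,10} 3  {8,9,10} 3
  4 to go: {1,5,7,8} 4  {1,6,9,10} 4  {1,7,8,10} 12  {1,8,9,10} 12  {4,6,9,10} 1  {5,7,8,10} 4  {6,8,9,10} 4  {7,8,9,10} 6
  5 to go: {1,4,6,9,10} 5  {1,5,7,8,10} 20  {1,6,8,9,10} 20  {1,7,8,9,10} 30  {3,4,6,9,10} 1  {4,6,8,9,10} 5  {5,7,8,9,10} 10  {6,7,8,9,10} 10
  6 to go: {1,3,4,6,9,10} 6  {1,4,6,8,9,10} 30  {1,5,7,8,9,10} 60  {1,6,7,8,9,10} 60  {2,3,4,6,9,10} 1  {3,4,6,8,9,10} 6  {4,6,7,8,9,10} 15  {5,6,7,8,9,10} 20
  7 to go: {0,2,3,4,6,9,10} 1  {1,2,3,4,6,9,10} 7  {1,3,4,6,8,9,10} 42  {1,4,6,7,8,9,10} 105  {1,5,6,7,8,9,10} 140  {2,3,4,6,8,9,10} 7  {3,4,6,7,8,9,10} 21  {4,5,6,7,8,9,10} 35
  8 to go: {0,1,2,3,4,6,9,10} 8  {0,2,3,4,6,8,9,10} 8  {1,2,3,4,6,8,9,10} 56  {1,3,4,6,7,8,9,10} 168  {1,4,5,6,7,8,9,10} 280  {2,3,4,6,7,8,9,10} 28  {3,4,5,6,7,8,9,10} 56
  9 to go: {0,1,2,3,4,6,8,9,10} 72  {0,2,3,4,6,7,8,9,10} 36  {1,2,3,4,6,7,8,9,10} 252  {1,3,4,5,6,7,8,9,10} 504  {2,3,4,5,6,7,8,9,10} 84
  if 0:h drops first: 840 orders
  if 1:i drops first: 120 orders
  if 5:j drops first: 360 orders
heap linearizations: 1320

1320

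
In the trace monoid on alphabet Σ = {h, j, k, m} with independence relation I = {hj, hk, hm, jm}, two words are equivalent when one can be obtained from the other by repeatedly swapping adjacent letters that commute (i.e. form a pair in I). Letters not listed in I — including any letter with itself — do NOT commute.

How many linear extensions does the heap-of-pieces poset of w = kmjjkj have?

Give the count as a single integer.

3

#0=k has no predecessor
#1=m depends on [0:k]
#2=j depends on [0:k]
#3=j depends on [2:j]
#4=k depends on [1:m, 3:j]
#5=j depends on [4:k]
sources: [0:k]
N(rest) = Σ N(rest − s) over sources s of rest; N(one piece) = 1:
  size 1 → [5]=1
  size 2 → [4,5]=1
  size 3 → [1,4,5]=1  [3,4,5]=1
  size 4 → [1,3,4,5]=2  [2,3,4,5]=1
  first=0(k) contributes 3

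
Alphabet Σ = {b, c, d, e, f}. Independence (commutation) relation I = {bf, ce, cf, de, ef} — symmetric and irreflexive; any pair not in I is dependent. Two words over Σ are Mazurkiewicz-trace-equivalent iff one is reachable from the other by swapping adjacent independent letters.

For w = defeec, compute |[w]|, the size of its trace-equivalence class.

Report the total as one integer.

40

drop 0:d onto floor
drop 1:e onto floor
drop 2:f onto {0:d}
drop 3:e onto {1:e}
drop 4:e onto {3:e}
drop 5:c onto {0:d}
ground layer = {0:d, 1:e}
drop-orders for the pieces not yet dropped (sum over which currently-grounded one goes next):
  1 to go: {2} 1  {4} 1  {5} 1
  2 to go: {2,4} 2  {2,5} 2  {3,4} 1  {4,5} 2
  3 to go: {0,2,5} 2  {1,3,4} 1  {2,3,4} 3  {2,4,5} 6  {3,4,5} 3
  4 to go: {0,2,4,5} 8  {1,2,3,4} 4  {1,3,4,5} 4  {2,3,4,5} 12
  if 0:d drops first: 20 orders
  if 1:e drops first: 20 orders
heap linearizations: 40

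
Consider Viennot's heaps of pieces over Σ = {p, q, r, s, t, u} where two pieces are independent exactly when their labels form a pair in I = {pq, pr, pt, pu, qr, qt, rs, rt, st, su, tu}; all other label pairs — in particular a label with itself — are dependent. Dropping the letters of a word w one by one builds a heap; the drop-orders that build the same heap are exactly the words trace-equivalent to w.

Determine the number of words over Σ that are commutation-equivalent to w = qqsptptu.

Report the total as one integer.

piece 0:q — minimal
piece 1:q rests on {0:q}
piece 2:s rests on {1:q}
piece 3:p rests on {2:s}
piece 4:t — minimal
piece 5:p rests on {3:p}
piece 6:t rests on {4:t}
piece 7:u rests on {1:q}
minimal pieces: {0:q, 4:t}
ways to finish when only these pieces remain (= sum over removing one remaining piece with nothing left below it):
  1 left: {5}→1  {6}→1  {7}→1
  2 left: {3,5}→1  {4,6}→1  {5,6}→2  {5,7}→2  {6,7}→2
  3 left: {2,3,5}→1  {3,5,6}→3  {3,5,7}→3  {4,5,6}→3  {4,6,7}→3  {5,6,7}→6
  4 left: {2,3,5,6}→4  {2,3,5,7}→4  {3,4,5,6}→6  {3,5,6,7}→12  {4,5,6,7}→12
  5 left: {1,2,3,5,7}→4  {2,3,4,5,6}→10  {2,3,5,6,7}→20  {3,4,5,6,7}→30
  6 left: {0,1,2,3,5,7}→4  {1,2,3,5,6,7}→24  {2,3,4,5,6,7}→60
  placing 0:q first → 84 extensions
  placing 4:t first → 28 extensions
total linear extensions = 112

112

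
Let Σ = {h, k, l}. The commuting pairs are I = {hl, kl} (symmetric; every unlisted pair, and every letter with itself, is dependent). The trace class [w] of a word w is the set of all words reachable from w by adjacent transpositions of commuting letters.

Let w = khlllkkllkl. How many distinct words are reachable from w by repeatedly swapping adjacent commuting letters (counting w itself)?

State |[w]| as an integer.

piece 0:k — minimal
piece 1:h rests on {0:k}
piece 2:l — minimal
piece 3:l rests on {2:l}
piece 4:l rests on {3:l}
piece 5:k rests on {1:h}
piece 6:k rests on {5:k}
piece 7:l rests on {4:l}
piece 8:l rests on {7:l}
piece 9:k rests on {6:k}
piece 10:l rests on {8:l}
minimal pieces: {0:k, 2:l}
ways to finish when only these pieces remain (= sum over removing one remaining piece with nothing left below it):
  1 left: {9}→1  {10}→1
  2 left: {6,9}→1  {8,10}→1  {9,10}→2
  3 left: {5,6,9}→1  {6,9,10}→3  {7,8,10}→1  {8,9,10}→3
  4 left: {1,5,6,9}→1  {4,7,8,10}→1  {5,6,9,10}→4  {6,8,9,10}→6  {7,8,9,10}→4
  5 left: {0,1,5,6,9}→1  {1,5,6,9,10}→5  {3,4,7,8,10}→1  {4,7,8,9,10}→5  {5,6,8,9,10}→10  {6,7,8,9,10}→10
  6 left: {0,1,5,6,9,10}→6  {1,5,6,8,9,10}→15  {2,3,4,7,8,10}→1  {3,4,7,8,9,10}→6  {4,6,7,8,9,10}→15  {5,6,7,8,9,10}→20
  7 left: {0,1,5,6,8,9,10}→21  {1,5,6,7,8,9,10}→35  {2,3,4,7,8,9,10}→7  {3,4,6,7,8,9,10}→21  {4,5,6,7,8,9,10}→35
  8 left: {0,1,5,6,7,8,9,10}→56  {1,4,5,6,7,8,9,10}→70  {2,3,4,6,7,8,9,10}→28  {3,4,5,6,7,8,9,10}→56
  9 left: {0,1,4,5,6,7,8,9,10}→126  {1,3,4,5,6,7,8,9,10}→126  {2,3,4,5,6,7,8,9,10}→84
  placing 0:k first → 210 extensions
  placing 2:l first → 252 extensions
total linear extensions = 462

462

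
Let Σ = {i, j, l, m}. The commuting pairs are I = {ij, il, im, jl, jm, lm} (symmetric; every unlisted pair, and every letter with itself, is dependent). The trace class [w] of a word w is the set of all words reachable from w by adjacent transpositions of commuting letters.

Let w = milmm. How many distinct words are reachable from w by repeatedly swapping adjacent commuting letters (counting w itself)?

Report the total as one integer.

0(m) covers ∅
1(i) covers ∅
2(l) covers ∅
3(m) covers 0:m
4(m) covers 3:m
floor of heap: 0:m, 1:i, 2:l
completions by unplaced set U, small U first (add the entries for U minus each lowest piece of U):
  |U|=1: {1}:1  {2}:1  {4}:1
  |U|=2: {1,2}:2  {1,4}:2  {2,4}:2  {3,4}:1
  |U|=3: {0,3,4}:1  {1,2,4}:6  {1,3,4}:3  {2,3,4}:3
  start at 0(m): 12
  start at 1(i): 4
  start at 2(l): 4
sum over floor = 20

20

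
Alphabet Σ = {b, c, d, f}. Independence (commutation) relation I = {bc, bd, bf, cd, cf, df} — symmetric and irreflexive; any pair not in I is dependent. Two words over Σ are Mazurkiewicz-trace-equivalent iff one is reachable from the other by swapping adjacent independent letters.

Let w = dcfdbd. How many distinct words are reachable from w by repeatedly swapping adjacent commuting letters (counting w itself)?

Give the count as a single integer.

120

drop 0:d onto floor
drop 1:c onto floor
drop 2:f onto floor
drop 3:d onto {0:d}
drop 4:b onto floor
drop 5:d onto {3:d}
ground layer = {0:d, 1:c, 2:f, 4:b}
drop-orders for the pieces not yet dropped (sum over which currently-grounded one goes next):
  1 to go: {1} 1  {2} 1  {4} 1  {5} 1
  2 to go: {1,2} 2  {1,4} 2  {1,5} 2  {2,4} 2  {2,5} 2  {3,5} 1  {4,5} 2
  3 to go: {0,3,5} 1  {1,2,4} 6  {1,2,5} 6  {1,3,5} 3  {1,4,5} 6  {2,3,5} 3  {2,4,5} 6  {3,4,5} 3
  4 to go: {0,1,3,5} 4  {0,2,3,5} 4  {0,3,4,5} 4  {1,2,3,5} 12  {1,2,4,5} 24  {1,3,4,5} 12  {2,3,4,5} 12
  if 0:d drops first: 60 orders
  if 1:c drops first: 20 orders
  if 2:f drops first: 20 orders
  if 4:b drops first: 20 orders
heap linearizations: 120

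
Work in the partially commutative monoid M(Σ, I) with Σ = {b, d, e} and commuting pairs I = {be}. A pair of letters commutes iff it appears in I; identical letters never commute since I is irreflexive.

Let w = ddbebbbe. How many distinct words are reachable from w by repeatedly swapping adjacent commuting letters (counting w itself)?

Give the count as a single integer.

#0=d has no predecessor
#1=d depends on [0:d]
#2=b depends on [1:d]
#3=e depends on [1:d]
#4=b depends on [2:b]
#5=b depends on [4:b]
#6=b depends on [5:b]
#7=e depends on [3:e]
sources: [0:d]
N(rest) = Σ N(rest − s) over sources s of rest; N(one piece) = 1:
  size 1 → [6]=1  [7]=1
  size 2 → [3,7]=1  [5,6]=1  [6,7]=2
  size 3 → [3,6,7]=3  [4,5,6]=1  [5,6,7]=3
  size 4 → [2,4,5,6]=1  [3,5,6,7]=6  [4,5,6,7]=4
  size 5 → [2,4,5,6,7]=5  [3,4,5,6,7]=10
  size 6 → [2,3,4,5,6,7]=15
  first=0(d) contributes 15

15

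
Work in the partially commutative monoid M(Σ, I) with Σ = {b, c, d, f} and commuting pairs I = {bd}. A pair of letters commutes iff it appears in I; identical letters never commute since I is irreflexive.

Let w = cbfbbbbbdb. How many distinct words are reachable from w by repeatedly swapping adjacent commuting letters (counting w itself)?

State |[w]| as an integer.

7

0(c) covers ∅
1(b) covers 0:c
2(f) covers 1:b
3(b) covers 2:f
4(b) covers 3:b
5(b) covers 4:b
6(b) covers 5:b
7(b) covers 6:b
8(d) covers 2:f
9(b) covers 7:b
floor of heap: 0:c
completions by unplaced set U, small U first (add the entries for U minus each lowest piece of U):
  |U|=1: {8}:1  {9}:1
  |U|=2: {7,9}:1  {8,9}:2
  |U|=3: {6,7,9}:1  {7,8,9}:3
  |U|=4: {5,6,7,9}:1  {6,7,8,9}:4
  |U|=5: {4,5,6,7,9}:1  {5,6,7,8,9}:5
  |U|=6: {3,4,5,6,7,9}:1  {4,5,6,7,8,9}:6
  |U|=7: {3,4,5,6,7,8,9}:7
  |U|=8: {2,3,4,5,6,7,8,9}:7
  start at 0(c): 7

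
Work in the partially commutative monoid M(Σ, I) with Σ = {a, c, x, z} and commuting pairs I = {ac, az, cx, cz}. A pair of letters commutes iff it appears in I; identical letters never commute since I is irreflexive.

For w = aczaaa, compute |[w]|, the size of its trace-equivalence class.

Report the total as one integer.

piece 0:a — minimal
piece 1:c — minimal
piece 2:z — minimal
piece 3:a rests on {0:a}
piece 4:a rests on {3:a}
piece 5:a rests on {4:a}
minimal pieces: {0:a, 1:c, 2:z}
ways to finish when only these pieces remain (= sum over removing one remaining piece with nothing left below it):
  1 left: {1}→1  {2}→1  {5}→1
  2 left: {1,2}→2  {1,5}→2  {2,5}→2  {4,5}→1
  3 left: {1,2,5}→6  {1,4,5}→3  {2,4,5}→3  {3,4,5}→1
  4 left: {0,3,4,5}→1  {1,2,4,5}→12  {1,3,4,5}→4  {2,3,4,5}→4
  placing 0:a first → 20 extensions
  placing 1:c first → 5 extensions
  placing 2:z first → 5 extensions
total linear extensions = 30

30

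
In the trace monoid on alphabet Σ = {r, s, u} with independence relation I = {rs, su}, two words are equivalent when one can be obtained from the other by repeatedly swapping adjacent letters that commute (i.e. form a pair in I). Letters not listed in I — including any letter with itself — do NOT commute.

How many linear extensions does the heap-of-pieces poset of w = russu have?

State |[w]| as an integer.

10

piece 0:r — minimal
piece 1:u rests on {0:r}
piece 2:s — minimal
piece 3:s rests on {2:s}
piece 4:u rests on {1:u}
minimal pieces: {0:r, 2:s}
ways to finish when only these pieces remain (= sum over removing one remaining piece with nothing left below it):
  1 left: {3}→1  {4}→1
  2 left: {1,4}→1  {2,3}→1  {3,4}→2
  3 left: {0,1,4}→1  {1,3,4}→3  {2,3,4}→3
  placing 0:r first → 6 extensions
  placing 2:s first → 4 extensions
total linear extensions = 10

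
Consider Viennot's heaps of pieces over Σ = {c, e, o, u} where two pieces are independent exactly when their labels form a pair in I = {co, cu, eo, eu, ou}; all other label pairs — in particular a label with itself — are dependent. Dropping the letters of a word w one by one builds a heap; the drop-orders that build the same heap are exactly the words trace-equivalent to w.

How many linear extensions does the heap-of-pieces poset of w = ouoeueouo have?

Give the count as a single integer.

1260

piece 0:o — minimal
piece 1:u — minimal
piece 2:o rests on {0:o}
piece 3:e — minimal
piece 4:u rests on {1:u}
piece 5:e rests on {3:e}
piece 6:o rests on {2:o}
piece 7:u rests on {4:u}
piece 8:o rests on {6:o}
minimal pieces: {0:o, 1:u, 3:e}
ways to finish when only these pieces remain (= sum over removing one remaining piece with nothing left below it):
  1 left: {5}→1  {7}→1  {8}→1
  2 left: {3,5}→1  {4,7}→1  {5,7}→2  {5,8}→2  {6,8}→1  {7,8}→2
  3 left: {1,4,7}→1  {2,6,8}→1  {3,5,7}→3  {3,5,8}→3  {4,5,7}→3  {4,7,8}→3  {5,6,8}→3  {5,7,8}→6  {6,7,8}→3
  4 left: {0,2,6,8}→1  {1,4,5,7}→4  {1,4,7,8}→4  {2,5,6,8}→4  {2,6,7,8}→4  {3,4,5,7}→6  {3,5,6,8}→6  {3,5,7,8}→12  {4,5,7,8}→12  {4,6,7,8}→6  {5,6,7,8}→12
  5 left: {0,2,5,6,8}→5  {0,2,6,7,8}→5  {1,3,4,5,7}→10  {1,4,5,7,8}→20  {1,4,6,7,8}→10  {2,3,5,6,8}→10  {2,4,6,7,8}→10  {2,5,6,7,8}→20  {3,4,5,7,8}→30  {3,5,6,7,8}→30  {4,5,6,7,8}→30
  6 left: {0,2,3,5,6,8}→15  {0,2,4,6,7,8}→15  {0,2,5,6,7,8}→30  {1,2,4,6,7,8}→20  {1,3,4,5,7,8}→60  {1,4,5,6,7,8}→60  {2,3,5,6,7,8}→60  {2,4,5,6,7,8}→60  {3,4,5,6,7,8}→90
  7 left: {0,1,2,4,6,7,8}→35  {0,2,3,5,6,7,8}→105  {0,2,4,5,6,7,8}→105  {1,2,4,5,6,7,8}→140  {1,3,4,5,6,7,8}→210  {2,3,4,5,6,7,8}→210
  placing 0:o first → 560 extensions
  placing 1:u first → 420 extensions
  placing 3:e first → 280 extensions
total linear extensions = 1260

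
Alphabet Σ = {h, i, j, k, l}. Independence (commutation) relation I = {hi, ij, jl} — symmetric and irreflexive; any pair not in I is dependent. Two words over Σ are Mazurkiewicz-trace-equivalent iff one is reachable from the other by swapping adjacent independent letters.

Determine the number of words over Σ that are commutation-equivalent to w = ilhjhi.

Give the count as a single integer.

4

piece 0:i — minimal
piece 1:l rests on {0:i}
piece 2:h rests on {1:l}
piece 3:j rests on {2:h}
piece 4:h rests on {3:j}
piece 5:i rests on {1:l}
minimal pieces: {0:i}
ways to finish when only these pieces remain (= sum over removing one remaining piece with nothing left below it):
  1 left: {4}→1  {5}→1
  2 left: {3,4}→1  {4,5}→2
  3 left: {2,3,4}→1  {3,4,5}→3
  4 left: {2,3,4,5}→4
  placing 0:i first → 4 extensions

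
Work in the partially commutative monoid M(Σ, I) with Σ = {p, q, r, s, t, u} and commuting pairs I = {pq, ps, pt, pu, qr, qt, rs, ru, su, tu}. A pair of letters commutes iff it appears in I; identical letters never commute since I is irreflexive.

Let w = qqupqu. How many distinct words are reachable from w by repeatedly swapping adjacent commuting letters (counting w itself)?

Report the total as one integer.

6

0(q) covers ∅
1(q) covers 0:q
2(u) covers 1:q
3(p) covers ∅
4(q) covers 2:u
5(u) covers 4:q
floor of heap: 0:q, 3:p
completions by unplaced set U, small U first (add the entries for U minus each lowest piece of U):
  |U|=1: {3}:1  {5}:1
  |U|=2: {3,5}:2  {4,5}:1
  |U|=3: {2,4,5}:1  {3,4,5}:3
  |U|=4: {1,2,4,5}:1  {2,3,4,5}:4
  start at 0(q): 5
  start at 3(p): 1
sum over floor = 6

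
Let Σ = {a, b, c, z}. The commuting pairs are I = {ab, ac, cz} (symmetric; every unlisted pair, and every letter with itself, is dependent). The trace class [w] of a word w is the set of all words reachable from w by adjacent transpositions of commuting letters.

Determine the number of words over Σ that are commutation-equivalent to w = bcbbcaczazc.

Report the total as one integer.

#0=b has no predecessor
#1=c depends on [0:b]
#2=b depends on [1:c]
#3=b depends on [2:b]
#4=c depends on [3:b]
#5=a has no predecessor
#6=c depends on [4:c]
#7=z depends on [3:b, 5:a]
#8=a depends on [7:z]
#9=z depends on [8:a]
#10=c depends on [6:c]
sources: [0:b, 5:a]
N(rest) = Σ N(rest − s) over sources s of rest; N(one piece) = 1:
  size 1 → [9]=1  [10]=1
  size 2 → [6,10]=1  [8,9]=1  [9,10]=2
  size 3 → [4,6,10]=1  [6,9,10]=3  [7,8,9]=1  [8,9,10]=3
  size 4 → [4,6,9,10]=4  [5,7,8,9]=1  [6,8,9,10]=6  [7,8,9,10]=4
  size 5 → [4,6,8,9,10]=10  [5,7,8,9,10]=5  [6,7,8,9,10]=10
  size 6 → [4,6,7,8,9,10]=20  [5,6,7,8,9,10]=15
  size 7 → [3,4,6,7,8,9,10]=20  [4,5,6,7,8,9,10]=35
  size 8 → [2,3,4,6,7,8,9,10]=20  [3,4,5,6,7,8,9,10]=55
  size 9 → [1,2,3,4,6,7,8,9,10]=20  [2,3,4,5,6,7,8,9,10]=75
  first=0(b) contributes 95
  first=5(a) contributes 20
|[w]| = 115

115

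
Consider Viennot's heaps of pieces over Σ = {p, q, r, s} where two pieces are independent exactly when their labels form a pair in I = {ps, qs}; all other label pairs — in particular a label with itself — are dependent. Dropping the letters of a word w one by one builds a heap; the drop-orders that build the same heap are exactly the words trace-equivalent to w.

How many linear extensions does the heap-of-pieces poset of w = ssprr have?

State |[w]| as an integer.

piece 0:s — minimal
piece 1:s rests on {0:s}
piece 2:p — minimal
piece 3:r rests on {1:s, 2:p}
piece 4:r rests on {3:r}
minimal pieces: {0:s, 2:p}
ways to finish when only these pieces remain (= sum over removing one remaining piece with nothing left below it):
  1 left: {4}→1
  2 left: {3,4}→1
  3 left: {1,3,4}→1  {2,3,4}→1
  placing 0:s first → 2 extensions
  placing 2:p first → 1 extensions
total linear extensions = 3

3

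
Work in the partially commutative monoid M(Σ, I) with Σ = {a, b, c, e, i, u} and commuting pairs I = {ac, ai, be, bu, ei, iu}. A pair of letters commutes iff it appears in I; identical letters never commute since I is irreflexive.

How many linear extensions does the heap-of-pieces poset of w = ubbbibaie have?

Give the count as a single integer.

#0=u has no predecessor
#1=b has no predecessor
#2=b depends on [1:b]
#3=b depends on [2:b]
#4=i depends on [3:b]
#5=b depends on [4:i]
#6=a depends on [0:u, 5:b]
#7=i depends on [5:b]
#8=e depends on [6:a]
sources: [0:u, 1:b]
N(rest) = Σ N(rest − s) over sources s of rest; N(one piece) = 1:
  size 1 → [7]=1  [8]=1
  size 2 → [6,8]=1  [7,8]=2
  size 3 → [0,6,8]=1  [6,7,8]=3
  size 4 → [0,6,7,8]=4  [5,6,7,8]=3
  size 5 → [0,5,6,7,8]=7  [4,5,6,7,8]=3
  size 6 → [0,4,5,6,7,8]=10  [3,4,5,6,7,8]=3
  size 7 → [0,3,4,5,6,7,8]=13  [2,3,4,5,6,7,8]=3
  first=0(u) contributes 3
  first=1(b) contributes 16
|[w]| = 19

19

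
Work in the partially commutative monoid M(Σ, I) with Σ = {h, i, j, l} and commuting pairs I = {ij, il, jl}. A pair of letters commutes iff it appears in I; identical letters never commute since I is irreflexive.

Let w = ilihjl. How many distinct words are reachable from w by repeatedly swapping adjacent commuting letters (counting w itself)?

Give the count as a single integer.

piece 0:i — minimal
piece 1:l — minimal
piece 2:i rests on {0:i}
piece 3:h rests on {1:l, 2:i}
piece 4:j rests on {3:h}
piece 5:l rests on {3:h}
minimal pieces: {0:i, 1:l}
ways to finish when only these pieces remain (= sum over removing one remaining piece with nothing left below it):
  1 left: {4}→1  {5}→1
  2 left: {4,5}→2
  3 left: {3,4,5}→2
  4 left: {1,3,4,5}→2  {2,3,4,5}→2
  placing 0:i first → 4 extensions
  placing 1:l first → 2 extensions
total linear extensions = 6

6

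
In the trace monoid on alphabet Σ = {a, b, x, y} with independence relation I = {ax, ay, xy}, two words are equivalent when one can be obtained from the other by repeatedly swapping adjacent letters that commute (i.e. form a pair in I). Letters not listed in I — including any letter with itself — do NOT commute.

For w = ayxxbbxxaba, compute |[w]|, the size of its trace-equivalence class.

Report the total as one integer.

drop 0:a onto floor
drop 1:y onto floor
drop 2:x onto floor
drop 3:x onto {2:x}
drop 4:b onto {0:a, 1:y, 3:x}
drop 5:b onto {4:b}
drop 6:x onto {5:b}
drop 7:x onto {6:x}
drop 8:a onto {5:b}
drop 9:b onto {7:x, 8:a}
drop 10:a onto {9:b}
ground layer = {0:a, 1:y, 2:x}
drop-orders for the pieces not yet dropped (sum over which currently-grounded one goes next):
  1 to go: {10} 1
  2 to go: {9,10} 1
  3 to go: {7,9,10} 1  {8,9,10} 1
  4 to go: {6,7,9,10} 1  {7,8,9,10} 2
  5 to go: {6,7,8,9,10} 3
  6 to go: {5,6,7,8,9,10} 3
  7 to go: {4,5,6,7,8,9,10} 3
  8 to go: {0,4,5,6,7,8,9,10} 3  {1,4,5,6,7,8,9,10} 3  {3,4,5,6,7,8,9,10} 3
  9 to go: {0,1,4,5,6,7,8,9,10} 6  {0,3,4,5,6,7,8,9,10} 6  {1,3,4,5,6,7,8,9,10} 6  {2,3,4,5,6,7,8,9,10} 3
  if 0:a drops first: 9 orders
  if 1:y drops first: 9 orders
  if 2:x drops first: 18 orders
heap linearizations: 36

36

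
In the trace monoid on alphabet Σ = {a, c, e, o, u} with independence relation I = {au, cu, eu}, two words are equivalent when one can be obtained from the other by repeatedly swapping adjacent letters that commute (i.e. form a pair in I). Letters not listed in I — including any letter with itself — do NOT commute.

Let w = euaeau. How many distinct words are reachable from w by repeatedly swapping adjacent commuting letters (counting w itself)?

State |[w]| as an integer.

15

0(e) covers ∅
1(u) covers ∅
2(a) covers 0:e
3(e) covers 2:a
4(a) covers 3:e
5(u) covers 1:u
floor of heap: 0:e, 1:u
completions by unplaced set U, small U first (add the entries for U minus each lowest piece of U):
  |U|=1: {4}:1  {5}:1
  |U|=2: {1,5}:1  {3,4}:1  {4,5}:2
  |U|=3: {1,4,5}:3  {2,3,4}:1  {3,4,5}:3
  |U|=4: {0,2,3,4}:1  {1,3,4,5}:6  {2,3,4,5}:4
  start at 0(e): 10
  start at 1(u): 5
sum over floor = 15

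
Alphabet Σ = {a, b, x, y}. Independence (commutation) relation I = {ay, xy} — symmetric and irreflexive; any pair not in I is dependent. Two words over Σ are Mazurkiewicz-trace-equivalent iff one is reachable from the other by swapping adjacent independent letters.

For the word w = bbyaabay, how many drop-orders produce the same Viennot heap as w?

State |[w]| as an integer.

6

piece 0:b — minimal
piece 1:b rests on {0:b}
piece 2:y rests on {1:b}
piece 3:a rests on {1:b}
piece 4:a rests on {3:a}
piece 5:b rests on {2:y, 4:a}
piece 6:a rests on {5:b}
piece 7:y rests on {5:b}
minimal pieces: {0:b}
ways to finish when only these pieces remain (= sum over removing one remaining piece with nothing left below it):
  1 left: {6}→1  {7}→1
  2 left: {6,7}→2
  3 left: {5,6,7}→2
  4 left: {2,5,6,7}→2  {4,5,6,7}→2
  5 left: {2,4,5,6,7}→4  {3,4,5,6,7}→2
  6 left: {2,3,4,5,6,7}→6
  placing 0:b first → 6 extensions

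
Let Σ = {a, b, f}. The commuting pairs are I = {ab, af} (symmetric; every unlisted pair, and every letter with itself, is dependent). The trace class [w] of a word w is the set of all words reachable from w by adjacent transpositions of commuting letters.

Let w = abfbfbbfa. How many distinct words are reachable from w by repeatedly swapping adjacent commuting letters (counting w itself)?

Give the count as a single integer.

36

piece 0:a — minimal
piece 1:b — minimal
piece 2:f rests on {1:b}
piece 3:b rests on {2:f}
piece 4:f rests on {3:b}
piece 5:b rests on {4:f}
piece 6:b rests on {5:b}
piece 7:f rests on {6:b}
piece 8:a rests on {0:a}
minimal pieces: {0:a, 1:b}
ways to finish when only these pieces remain (= sum over removing one remaining piece with nothing left below it):
  1 left: {7}→1  {8}→1
  2 left: {0,8}→1  {6,7}→1  {7,8}→2
  3 left: {0,7,8}→3  {5,6,7}→1  {6,7,8}→3
  4 left: {0,6,7,8}→6  {4,5,6,7}→1  {5,6,7,8}→4
  5 left: {0,5,6,7,8}→10  {3,4,5,6,7}→1  {4,5,6,7,8}→5
  6 left: {0,4,5,6,7,8}→15  {2,3,4,5,6,7}→1  {3,4,5,6,7,8}→6
  7 left: {0,3,4,5,6,7,8}→21  {1,2,3,4,5,6,7}→1  {2,3,4,5,6,7,8}→7
  placing 0:a first → 8 extensions
  placing 1:b first → 28 extensions
total linear extensions = 36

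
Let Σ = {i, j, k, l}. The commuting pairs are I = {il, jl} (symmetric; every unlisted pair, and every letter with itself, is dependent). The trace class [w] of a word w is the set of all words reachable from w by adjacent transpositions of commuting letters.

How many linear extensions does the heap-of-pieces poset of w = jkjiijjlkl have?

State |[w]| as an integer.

piece 0:j — minimal
piece 1:k rests on {0:j}
piece 2:j rests on {1:k}
piece 3:i rests on {2:j}
piece 4:i rests on {3:i}
piece 5:j rests on {4:i}
piece 6:j rests on {5:j}
piece 7:l rests on {1:k}
piece 8:k rests on {6:j, 7:l}
piece 9:l rests on {8:k}
minimal pieces: {0:j}
ways to finish when only these pieces remain (= sum over removing one remaining piece with nothing left below it):
  1 left: {9}→1
  2 left: {8,9}→1
  3 left: {6,8,9}→1  {7,8,9}→1
  4 left: {5,6,8,9}→1  {6,7,8,9}→2
  5 left: {4,5,6,8,9}→1  {5,6,7,8,9}→3
  6 left: {3,4,5,6,8,9}→1  {4,5,6,7,8,9}→4
  7 left: {2,3,4,5,6,8,9}→1  {3,4,5,6,7,8,9}→5
  8 left: {2,3,4,5,6,7,8,9}→6
  placing 0:j first → 6 extensions

6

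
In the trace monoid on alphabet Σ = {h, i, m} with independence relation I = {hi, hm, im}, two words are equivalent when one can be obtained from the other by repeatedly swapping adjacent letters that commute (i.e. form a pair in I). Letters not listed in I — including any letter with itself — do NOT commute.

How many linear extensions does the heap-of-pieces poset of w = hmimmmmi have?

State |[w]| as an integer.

168

drop 0:h onto floor
drop 1:m onto floor
drop 2:i onto floor
drop 3:m onto {1:m}
drop 4:m onto {3:m}
drop 5:m onto {4:m}
drop 6:m onto {5:m}
drop 7:i onto {2:i}
ground layer = {0:h, 1:m, 2:i}
drop-orders for the pieces not yet dropped (sum over which currently-grounded one goes next):
  1 to go: {0} 1  {6} 1  {7} 1
  2 to go: {0,6} 2  {0,7} 2  {2,7} 1  {5,6} 1  {6,7} 2
  3 to go: {0,2,7} 3  {0,5,6} 3  {0,6,7} 6  {2,6,7} 3  {4,5,6} 1  {5,6,7} 3
  4 to go: {0,2,6,7} 12  {0,4,5,6} 4  {0,5,6,7} 12  {2,5,6,7} 6  {3,4,5,6} 1  {4,5,6,7} 4
  5 to go: {0,2,5,6,7} 30  {0,3,4,5,6} 5  {0,4,5,6,7} 20  {1,3,4,5,6} 1  {2,4,5,6,7} 10  {3,4,5,6,7} 5
  6 to go: {0,1,3,4,5,6} 6  {0,2,4,5,6,7} 60  {0,3,4,5,6,7} 30  {1,3,4,5,6,7} 6  {2,3,4,5,6,7} 15
  if 0:h drops first: 21 orders
  if 1:m drops first: 105 orders
  if 2:i drops first: 42 orders
heap linearizations: 168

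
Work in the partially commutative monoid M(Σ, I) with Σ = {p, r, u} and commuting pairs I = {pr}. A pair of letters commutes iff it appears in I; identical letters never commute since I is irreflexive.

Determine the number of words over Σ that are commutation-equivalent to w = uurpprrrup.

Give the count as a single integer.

#0=u has no predecessor
#1=u depends on [0:u]
#2=r depends on [1:u]
#3=p depends on [1:u]
#4=p depends on [3:p]
#5=r depends on [2:r]
#6=r depends on [5:r]
#7=r depends on [6:r]
#8=u depends on [4:p, 7:r]
#9=p depends on [8:u]
sources: [0:u]
N(rest) = Σ N(rest − s) over sources s of rest; N(one piece) = 1:
  size 1 → [9]=1
  size 2 → [8,9]=1
  size 3 → [4,8,9]=1  [7,8,9]=1
  size 4 → [3,4,8,9]=1  [4,7,8,9]=2  [6,7,8,9]=1
  size 5 → [3,4,7,8,9]=3  [4,6,7,8,9]=3  [5,6,7,8,9]=1
  size 6 → [2,5,6,7,8,9]=1  [3,4,6,7,8,9]=6  [4,5,6,7,8,9]=4
  size 7 → [2,4,5,6,7,8,9]=5  [3,4,5,6,7,8,9]=10
  size 8 → [2,3,4,5,6,7,8,9]=15
  first=0(u) contributes 15

15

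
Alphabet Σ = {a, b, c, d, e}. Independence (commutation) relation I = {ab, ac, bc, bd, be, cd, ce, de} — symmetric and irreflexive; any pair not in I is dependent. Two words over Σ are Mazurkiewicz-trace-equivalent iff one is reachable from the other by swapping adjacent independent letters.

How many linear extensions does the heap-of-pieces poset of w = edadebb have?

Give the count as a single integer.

drop 0:e onto floor
drop 1:d onto floor
drop 2:a onto {0:e, 1:d}
drop 3:d onto {2:a}
drop 4:e onto {2:a}
drop 5:b onto floor
drop 6:b onto {5:b}
ground layer = {0:e, 1:d, 5:b}
drop-orders for the pieces not yet dropped (sum over which currently-grounded one goes next):
  1 to go: {3} 1  {4} 1  {6} 1
  2 to go: {3,4} 2  {3,6} 2  {4,6} 2  {5,6} 1
  3 to go: {2,3,4} 2  {3,4,6} 6  {3,5,6} 3  {4,5,6} 3
  4 to go: {0,2,3,4} 2  {1,2,3,4} 2  {2,3,4,6} 8  {3,4,5,6} 12
  5 to go: {0,1,2,3,4} 4  {0,2,3,4,6} 10  {1,2,3,4,6} 10  {2,3,4,5,6} 20
  if 0:e drops first: 30 orders
  if 1:d drops first: 30 orders
  if 5:b drops first: 24 orders
heap linearizations: 84

84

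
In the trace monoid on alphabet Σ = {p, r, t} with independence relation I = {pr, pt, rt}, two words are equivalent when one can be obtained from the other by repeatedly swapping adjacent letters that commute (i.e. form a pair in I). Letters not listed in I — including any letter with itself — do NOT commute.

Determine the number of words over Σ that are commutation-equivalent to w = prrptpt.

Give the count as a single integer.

drop 0:p onto floor
drop 1:r onto floor
drop 2:r onto {1:r}
drop 3:p onto {0:p}
drop 4:t onto floor
drop 5:p onto {3:p}
drop 6:t onto {4:t}
ground layer = {0:p, 1:r, 4:t}
drop-orders for the pieces not yet dropped (sum over which currently-grounded one goes next):
  1 to go: {2} 1  {5} 1  {6} 1
  2 to go: {1,2} 1  {2,5} 2  {2,6} 2  {3,5} 1  {4,6} 1  {5,6} 2
  3 to go: {0,3,5} 1  {1,2,5} 3  {1,2,6} 3  {2,3,5} 3  {2,4,6} 3  {2,5,6} 6  {3,5,6} 3  {4,5,6} 3
  4 to go: {0,2,3,5} 4  {0,3,5,6} 4  {1,2,3,5} 6  {1,2,4,6} 6  {1,2,5,6} 12  {2,3,5,6} 12  {2,4,5,6} 12  {3,4,5,6} 6
  5 to go: {0,1,2,3,5} 10  {0,2,3,5,6} 20  {0,3,4,5,6} 10  {1,2,3,5,6} 30  {1,2,4,5,6} 30  {2,3,4,5,6} 30
  if 0:p drops first: 90 orders
  if 1:r drops first: 60 orders
  if 4:t drops first: 60 orders
heap linearizations: 210

210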